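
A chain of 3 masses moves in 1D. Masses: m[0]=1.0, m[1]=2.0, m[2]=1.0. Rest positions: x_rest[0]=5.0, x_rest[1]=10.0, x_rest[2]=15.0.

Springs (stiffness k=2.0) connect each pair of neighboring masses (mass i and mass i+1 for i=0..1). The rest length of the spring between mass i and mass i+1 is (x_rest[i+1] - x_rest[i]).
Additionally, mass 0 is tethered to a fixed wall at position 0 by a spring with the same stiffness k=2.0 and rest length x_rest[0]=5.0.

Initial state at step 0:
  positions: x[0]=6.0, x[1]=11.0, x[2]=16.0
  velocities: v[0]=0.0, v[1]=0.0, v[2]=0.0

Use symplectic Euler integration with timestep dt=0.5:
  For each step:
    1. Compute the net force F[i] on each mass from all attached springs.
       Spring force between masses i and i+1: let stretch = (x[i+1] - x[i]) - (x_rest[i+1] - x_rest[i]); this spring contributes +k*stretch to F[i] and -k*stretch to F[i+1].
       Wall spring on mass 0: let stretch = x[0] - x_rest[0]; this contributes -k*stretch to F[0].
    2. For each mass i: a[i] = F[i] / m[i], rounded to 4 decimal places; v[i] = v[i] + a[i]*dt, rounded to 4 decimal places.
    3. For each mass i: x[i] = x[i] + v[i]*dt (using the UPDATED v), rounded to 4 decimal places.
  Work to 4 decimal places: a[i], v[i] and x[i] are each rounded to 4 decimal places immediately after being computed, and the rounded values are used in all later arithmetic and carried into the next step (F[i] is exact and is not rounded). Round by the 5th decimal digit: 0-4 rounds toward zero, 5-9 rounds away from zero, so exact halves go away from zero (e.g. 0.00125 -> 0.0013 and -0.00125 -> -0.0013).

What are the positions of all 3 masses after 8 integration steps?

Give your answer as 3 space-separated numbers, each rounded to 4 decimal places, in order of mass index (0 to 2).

Step 0: x=[6.0000 11.0000 16.0000] v=[0.0000 0.0000 0.0000]
Step 1: x=[5.5000 11.0000 16.0000] v=[-1.0000 0.0000 0.0000]
Step 2: x=[5.0000 10.8750 16.0000] v=[-1.0000 -0.2500 0.0000]
Step 3: x=[4.9375 10.5625 15.9375] v=[-0.1250 -0.6250 -0.1250]
Step 4: x=[5.2188 10.1875 15.6875] v=[0.5625 -0.7500 -0.5000]
Step 5: x=[5.3750 9.9453 15.1875] v=[0.3124 -0.4844 -1.0000]
Step 6: x=[5.1289 9.8711 14.5664] v=[-0.4923 -0.1485 -1.2422]
Step 7: x=[4.6894 9.7851 14.0977] v=[-0.8790 -0.1720 -0.9375]
Step 8: x=[4.4531 9.5033 13.9727] v=[-0.4727 -0.5636 -0.2501]

Answer: 4.4531 9.5033 13.9727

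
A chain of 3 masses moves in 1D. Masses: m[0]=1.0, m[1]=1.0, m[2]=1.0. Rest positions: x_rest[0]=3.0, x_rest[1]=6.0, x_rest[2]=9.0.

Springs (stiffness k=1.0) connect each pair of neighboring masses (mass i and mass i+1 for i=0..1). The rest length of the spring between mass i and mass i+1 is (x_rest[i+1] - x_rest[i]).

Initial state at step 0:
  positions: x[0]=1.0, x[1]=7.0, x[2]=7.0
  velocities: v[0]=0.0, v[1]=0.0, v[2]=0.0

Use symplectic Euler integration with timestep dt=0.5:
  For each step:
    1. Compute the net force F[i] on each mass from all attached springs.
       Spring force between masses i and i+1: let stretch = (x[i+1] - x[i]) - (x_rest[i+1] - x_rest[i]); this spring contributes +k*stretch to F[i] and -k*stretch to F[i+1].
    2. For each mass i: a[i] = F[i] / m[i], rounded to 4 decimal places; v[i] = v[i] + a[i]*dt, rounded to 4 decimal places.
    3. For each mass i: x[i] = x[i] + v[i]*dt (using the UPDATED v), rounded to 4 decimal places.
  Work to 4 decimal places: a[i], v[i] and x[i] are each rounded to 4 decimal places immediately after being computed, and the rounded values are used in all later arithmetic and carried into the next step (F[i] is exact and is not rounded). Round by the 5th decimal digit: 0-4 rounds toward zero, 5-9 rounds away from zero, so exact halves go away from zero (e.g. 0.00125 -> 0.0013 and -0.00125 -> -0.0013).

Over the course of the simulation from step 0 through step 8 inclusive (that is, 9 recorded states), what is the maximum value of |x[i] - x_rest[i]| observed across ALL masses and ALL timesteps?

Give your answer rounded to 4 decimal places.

Step 0: x=[1.0000 7.0000 7.0000] v=[0.0000 0.0000 0.0000]
Step 1: x=[1.7500 5.5000 7.7500] v=[1.5000 -3.0000 1.5000]
Step 2: x=[2.6875 3.6250 8.6875] v=[1.8750 -3.7500 1.8750]
Step 3: x=[3.1094 2.7813 9.1094] v=[0.8438 -1.6875 0.8438]
Step 4: x=[2.6993 3.6016 8.6993] v=[-0.8203 1.6406 -0.8203]
Step 5: x=[1.7647 5.4708 7.7647] v=[-1.8692 3.7383 -1.8692]
Step 6: x=[1.0066 6.9869 7.0066] v=[-1.5162 3.0322 -1.5162]
Step 7: x=[0.9936 7.0129 6.9936] v=[-0.0261 0.0519 -0.0261]
Step 8: x=[1.7354 5.5292 7.7354] v=[1.4836 -2.9674 1.4836]
Max displacement = 3.2187

Answer: 3.2187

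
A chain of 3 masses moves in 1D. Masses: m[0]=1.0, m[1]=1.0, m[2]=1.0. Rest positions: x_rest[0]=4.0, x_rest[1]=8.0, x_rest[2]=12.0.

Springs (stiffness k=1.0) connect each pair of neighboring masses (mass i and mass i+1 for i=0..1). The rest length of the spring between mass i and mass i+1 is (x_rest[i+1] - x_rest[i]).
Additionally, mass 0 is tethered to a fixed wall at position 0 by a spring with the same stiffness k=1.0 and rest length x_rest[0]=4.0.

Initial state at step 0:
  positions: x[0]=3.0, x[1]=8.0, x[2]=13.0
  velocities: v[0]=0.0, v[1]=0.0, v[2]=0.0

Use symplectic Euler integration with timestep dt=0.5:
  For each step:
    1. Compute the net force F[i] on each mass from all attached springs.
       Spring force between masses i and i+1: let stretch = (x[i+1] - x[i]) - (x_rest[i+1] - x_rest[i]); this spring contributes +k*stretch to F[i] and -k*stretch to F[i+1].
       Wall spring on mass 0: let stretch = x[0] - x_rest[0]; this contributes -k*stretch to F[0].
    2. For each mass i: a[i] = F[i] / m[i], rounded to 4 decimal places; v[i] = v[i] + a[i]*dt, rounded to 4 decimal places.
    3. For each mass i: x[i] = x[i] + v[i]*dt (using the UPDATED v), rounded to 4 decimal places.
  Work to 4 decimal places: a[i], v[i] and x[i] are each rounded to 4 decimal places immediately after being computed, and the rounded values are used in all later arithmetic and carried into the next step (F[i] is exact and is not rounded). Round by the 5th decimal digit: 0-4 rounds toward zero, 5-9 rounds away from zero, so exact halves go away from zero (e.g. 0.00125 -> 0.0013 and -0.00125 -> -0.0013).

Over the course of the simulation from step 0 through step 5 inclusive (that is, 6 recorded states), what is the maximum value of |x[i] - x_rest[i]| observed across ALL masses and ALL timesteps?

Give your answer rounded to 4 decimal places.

Answer: 1.1446

Derivation:
Step 0: x=[3.0000 8.0000 13.0000] v=[0.0000 0.0000 0.0000]
Step 1: x=[3.5000 8.0000 12.7500] v=[1.0000 0.0000 -0.5000]
Step 2: x=[4.2500 8.0625 12.3125] v=[1.5000 0.1250 -0.8750]
Step 3: x=[4.8907 8.2344 11.8125] v=[1.2813 0.3438 -1.0000]
Step 4: x=[5.1446 8.4649 11.4180] v=[0.5078 0.4610 -0.7891]
Step 5: x=[4.9424 8.6036 11.2852] v=[-0.4044 0.2774 -0.2657]
Max displacement = 1.1446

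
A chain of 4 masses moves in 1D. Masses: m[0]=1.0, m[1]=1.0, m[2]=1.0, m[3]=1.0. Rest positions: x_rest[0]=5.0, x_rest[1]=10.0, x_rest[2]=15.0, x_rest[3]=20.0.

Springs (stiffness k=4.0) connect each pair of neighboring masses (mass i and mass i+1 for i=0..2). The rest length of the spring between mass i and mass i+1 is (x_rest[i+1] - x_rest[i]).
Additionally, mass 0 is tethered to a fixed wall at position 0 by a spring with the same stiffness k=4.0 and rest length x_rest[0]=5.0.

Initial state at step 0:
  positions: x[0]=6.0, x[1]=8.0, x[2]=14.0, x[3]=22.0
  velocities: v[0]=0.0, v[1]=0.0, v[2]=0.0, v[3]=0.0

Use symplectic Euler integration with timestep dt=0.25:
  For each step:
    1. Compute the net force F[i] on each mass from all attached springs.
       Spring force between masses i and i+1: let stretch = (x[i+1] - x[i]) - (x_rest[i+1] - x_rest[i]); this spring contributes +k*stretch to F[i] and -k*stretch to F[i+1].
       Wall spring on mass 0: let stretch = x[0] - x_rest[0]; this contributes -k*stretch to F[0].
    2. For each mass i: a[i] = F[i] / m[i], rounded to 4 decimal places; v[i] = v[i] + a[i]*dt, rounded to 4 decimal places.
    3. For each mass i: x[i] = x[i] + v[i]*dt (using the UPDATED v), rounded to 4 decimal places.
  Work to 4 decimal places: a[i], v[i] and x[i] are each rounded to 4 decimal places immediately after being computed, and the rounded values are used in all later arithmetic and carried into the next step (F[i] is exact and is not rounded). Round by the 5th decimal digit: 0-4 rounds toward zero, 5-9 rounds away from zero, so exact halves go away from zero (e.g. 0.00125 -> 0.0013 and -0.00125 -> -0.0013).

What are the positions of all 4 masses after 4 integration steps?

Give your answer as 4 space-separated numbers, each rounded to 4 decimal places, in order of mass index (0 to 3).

Answer: 3.9102 11.4414 16.3711 18.3477

Derivation:
Step 0: x=[6.0000 8.0000 14.0000 22.0000] v=[0.0000 0.0000 0.0000 0.0000]
Step 1: x=[5.0000 9.0000 14.5000 21.2500] v=[-4.0000 4.0000 2.0000 -3.0000]
Step 2: x=[3.7500 10.3750 15.3125 20.0625] v=[-5.0000 5.5000 3.2500 -4.7500]
Step 3: x=[3.2188 11.3281 16.0781 18.9375] v=[-2.1250 3.8125 3.0625 -4.5000]
Step 4: x=[3.9102 11.4414 16.3711 18.3477] v=[2.7655 0.4532 1.1719 -2.3594]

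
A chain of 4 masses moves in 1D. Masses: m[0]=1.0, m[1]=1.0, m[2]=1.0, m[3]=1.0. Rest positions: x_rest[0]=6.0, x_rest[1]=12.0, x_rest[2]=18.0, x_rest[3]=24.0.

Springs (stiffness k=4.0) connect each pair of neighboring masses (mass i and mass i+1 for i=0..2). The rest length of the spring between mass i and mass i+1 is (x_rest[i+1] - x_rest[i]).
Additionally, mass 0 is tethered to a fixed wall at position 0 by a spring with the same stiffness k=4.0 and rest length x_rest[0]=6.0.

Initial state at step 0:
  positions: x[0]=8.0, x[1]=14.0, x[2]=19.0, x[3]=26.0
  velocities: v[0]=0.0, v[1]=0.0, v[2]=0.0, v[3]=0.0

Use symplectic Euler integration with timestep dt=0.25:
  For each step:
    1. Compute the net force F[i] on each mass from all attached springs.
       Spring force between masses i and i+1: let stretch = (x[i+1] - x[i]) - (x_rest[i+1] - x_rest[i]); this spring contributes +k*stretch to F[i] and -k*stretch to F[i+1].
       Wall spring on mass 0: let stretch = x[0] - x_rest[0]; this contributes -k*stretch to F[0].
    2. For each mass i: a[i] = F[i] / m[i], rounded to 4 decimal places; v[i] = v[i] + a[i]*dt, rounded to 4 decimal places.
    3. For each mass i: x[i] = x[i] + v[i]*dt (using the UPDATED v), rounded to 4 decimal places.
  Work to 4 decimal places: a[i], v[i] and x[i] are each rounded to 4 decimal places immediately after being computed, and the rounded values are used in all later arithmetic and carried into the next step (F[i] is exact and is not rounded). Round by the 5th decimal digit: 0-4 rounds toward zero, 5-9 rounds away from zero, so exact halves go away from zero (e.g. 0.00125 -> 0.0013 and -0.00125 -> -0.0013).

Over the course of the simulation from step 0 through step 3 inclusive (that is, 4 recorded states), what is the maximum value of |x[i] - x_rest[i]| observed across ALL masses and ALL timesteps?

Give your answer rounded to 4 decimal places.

Step 0: x=[8.0000 14.0000 19.0000 26.0000] v=[0.0000 0.0000 0.0000 0.0000]
Step 1: x=[7.5000 13.7500 19.5000 25.7500] v=[-2.0000 -1.0000 2.0000 -1.0000]
Step 2: x=[6.6875 13.3750 20.1250 25.4375] v=[-3.2500 -1.5000 2.5000 -1.2500]
Step 3: x=[5.8750 13.0156 20.3906 25.2969] v=[-3.2500 -1.4375 1.0625 -0.5625]
Max displacement = 2.3906

Answer: 2.3906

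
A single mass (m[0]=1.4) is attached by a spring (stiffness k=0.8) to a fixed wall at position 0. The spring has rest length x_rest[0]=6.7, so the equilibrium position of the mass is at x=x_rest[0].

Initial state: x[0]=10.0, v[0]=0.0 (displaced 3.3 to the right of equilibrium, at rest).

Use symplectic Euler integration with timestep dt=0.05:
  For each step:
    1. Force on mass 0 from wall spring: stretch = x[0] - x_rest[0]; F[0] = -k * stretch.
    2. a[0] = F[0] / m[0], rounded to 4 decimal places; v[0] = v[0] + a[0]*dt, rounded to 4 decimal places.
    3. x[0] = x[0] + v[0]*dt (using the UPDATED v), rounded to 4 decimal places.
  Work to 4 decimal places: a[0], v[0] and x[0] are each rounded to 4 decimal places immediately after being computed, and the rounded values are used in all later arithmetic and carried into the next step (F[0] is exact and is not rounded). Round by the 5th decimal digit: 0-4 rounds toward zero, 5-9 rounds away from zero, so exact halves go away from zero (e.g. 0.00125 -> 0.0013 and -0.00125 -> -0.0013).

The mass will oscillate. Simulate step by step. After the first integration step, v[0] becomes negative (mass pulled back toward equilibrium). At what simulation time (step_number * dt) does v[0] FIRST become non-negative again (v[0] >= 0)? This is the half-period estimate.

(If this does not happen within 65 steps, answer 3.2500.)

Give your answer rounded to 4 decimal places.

Answer: 3.2500

Derivation:
Step 0: x=[10.0000] v=[0.0000]
Step 1: x=[9.9953] v=[-0.0943]
Step 2: x=[9.9859] v=[-0.1885]
Step 3: x=[9.9718] v=[-0.2824]
Step 4: x=[9.9530] v=[-0.3759]
Step 5: x=[9.9296] v=[-0.4688]
Step 6: x=[9.9015] v=[-0.5611]
Step 7: x=[9.8689] v=[-0.6526]
Step 8: x=[9.8317] v=[-0.7431]
Step 9: x=[9.7901] v=[-0.8326]
Step 10: x=[9.7441] v=[-0.9209]
Step 11: x=[9.6937] v=[-1.0079]
Step 12: x=[9.6390] v=[-1.0934]
Step 13: x=[9.5801] v=[-1.1774]
Step 14: x=[9.5171] v=[-1.2597]
Step 15: x=[9.4501] v=[-1.3402]
Step 16: x=[9.3792] v=[-1.4188]
Step 17: x=[9.3044] v=[-1.4954]
Step 18: x=[9.2259] v=[-1.5698]
Step 19: x=[9.1438] v=[-1.6420]
Step 20: x=[9.0582] v=[-1.7118]
Step 21: x=[8.9692] v=[-1.7792]
Step 22: x=[8.8770] v=[-1.8440]
Step 23: x=[8.7817] v=[-1.9062]
Step 24: x=[8.6834] v=[-1.9657]
Step 25: x=[8.5823] v=[-2.0224]
Step 26: x=[8.4785] v=[-2.0762]
Step 27: x=[8.3722] v=[-2.1270]
Step 28: x=[8.2635] v=[-2.1748]
Step 29: x=[8.1525] v=[-2.2195]
Step 30: x=[8.0395] v=[-2.2610]
Step 31: x=[7.9245] v=[-2.2993]
Step 32: x=[7.8078] v=[-2.3343]
Step 33: x=[7.6895] v=[-2.3660]
Step 34: x=[7.5698] v=[-2.3943]
Step 35: x=[7.4488] v=[-2.4192]
Step 36: x=[7.3268] v=[-2.4406]
Step 37: x=[7.2039] v=[-2.4585]
Step 38: x=[7.0803] v=[-2.4729]
Step 39: x=[6.9561] v=[-2.4838]
Step 40: x=[6.8315] v=[-2.4911]
Step 41: x=[6.7068] v=[-2.4949]
Step 42: x=[6.5820] v=[-2.4951]
Step 43: x=[6.4574] v=[-2.4917]
Step 44: x=[6.3332] v=[-2.4848]
Step 45: x=[6.2095] v=[-2.4743]
Step 46: x=[6.0865] v=[-2.4603]
Step 47: x=[5.9644] v=[-2.4428]
Step 48: x=[5.8433] v=[-2.4218]
Step 49: x=[5.7234] v=[-2.3973]
Step 50: x=[5.6049] v=[-2.3694]
Step 51: x=[5.4880] v=[-2.3381]
Step 52: x=[5.3728] v=[-2.3035]
Step 53: x=[5.2595] v=[-2.2656]
Step 54: x=[5.1483] v=[-2.2244]
Step 55: x=[5.0393] v=[-2.1801]
Step 56: x=[4.9327] v=[-2.1327]
Step 57: x=[4.8286] v=[-2.0822]
Step 58: x=[4.7272] v=[-2.0287]
Step 59: x=[4.6286] v=[-1.9723]
Step 60: x=[4.5329] v=[-1.9131]
Step 61: x=[4.4403] v=[-1.8512]
Step 62: x=[4.3510] v=[-1.7866]
Step 63: x=[4.2650] v=[-1.7195]
Step 64: x=[4.1825] v=[-1.6499]
Step 65: x=[4.1036] v=[-1.5780]
v[0] did not become non-negative within 65 steps; using fallback time=3.2500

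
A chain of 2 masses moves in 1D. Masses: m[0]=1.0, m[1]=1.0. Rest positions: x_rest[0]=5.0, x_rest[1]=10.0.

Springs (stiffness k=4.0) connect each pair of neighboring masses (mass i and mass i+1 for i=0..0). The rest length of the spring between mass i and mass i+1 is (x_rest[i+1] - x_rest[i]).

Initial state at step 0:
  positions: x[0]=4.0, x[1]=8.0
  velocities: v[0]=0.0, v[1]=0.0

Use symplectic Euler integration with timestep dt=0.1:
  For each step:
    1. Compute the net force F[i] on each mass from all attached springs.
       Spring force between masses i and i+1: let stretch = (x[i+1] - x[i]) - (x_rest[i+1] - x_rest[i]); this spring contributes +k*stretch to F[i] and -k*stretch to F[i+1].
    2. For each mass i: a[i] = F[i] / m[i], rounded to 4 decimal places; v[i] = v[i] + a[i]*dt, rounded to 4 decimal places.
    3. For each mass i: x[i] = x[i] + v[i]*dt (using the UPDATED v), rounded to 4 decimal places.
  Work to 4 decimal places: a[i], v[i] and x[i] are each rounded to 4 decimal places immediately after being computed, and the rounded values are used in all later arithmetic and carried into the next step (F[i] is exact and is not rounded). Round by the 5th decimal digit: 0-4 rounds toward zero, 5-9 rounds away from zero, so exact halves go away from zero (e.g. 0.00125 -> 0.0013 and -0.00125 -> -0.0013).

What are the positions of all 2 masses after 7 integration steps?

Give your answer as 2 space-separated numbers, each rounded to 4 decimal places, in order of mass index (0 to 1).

Step 0: x=[4.0000 8.0000] v=[0.0000 0.0000]
Step 1: x=[3.9600 8.0400] v=[-0.4000 0.4000]
Step 2: x=[3.8832 8.1168] v=[-0.7680 0.7680]
Step 3: x=[3.7757 8.2243] v=[-1.0746 1.0746]
Step 4: x=[3.6462 8.3538] v=[-1.2952 1.2952]
Step 5: x=[3.5050 8.4950] v=[-1.4122 1.4122]
Step 6: x=[3.3634 8.6366] v=[-1.4162 1.4162]
Step 7: x=[3.2327 8.7673] v=[-1.3069 1.3069]

Answer: 3.2327 8.7673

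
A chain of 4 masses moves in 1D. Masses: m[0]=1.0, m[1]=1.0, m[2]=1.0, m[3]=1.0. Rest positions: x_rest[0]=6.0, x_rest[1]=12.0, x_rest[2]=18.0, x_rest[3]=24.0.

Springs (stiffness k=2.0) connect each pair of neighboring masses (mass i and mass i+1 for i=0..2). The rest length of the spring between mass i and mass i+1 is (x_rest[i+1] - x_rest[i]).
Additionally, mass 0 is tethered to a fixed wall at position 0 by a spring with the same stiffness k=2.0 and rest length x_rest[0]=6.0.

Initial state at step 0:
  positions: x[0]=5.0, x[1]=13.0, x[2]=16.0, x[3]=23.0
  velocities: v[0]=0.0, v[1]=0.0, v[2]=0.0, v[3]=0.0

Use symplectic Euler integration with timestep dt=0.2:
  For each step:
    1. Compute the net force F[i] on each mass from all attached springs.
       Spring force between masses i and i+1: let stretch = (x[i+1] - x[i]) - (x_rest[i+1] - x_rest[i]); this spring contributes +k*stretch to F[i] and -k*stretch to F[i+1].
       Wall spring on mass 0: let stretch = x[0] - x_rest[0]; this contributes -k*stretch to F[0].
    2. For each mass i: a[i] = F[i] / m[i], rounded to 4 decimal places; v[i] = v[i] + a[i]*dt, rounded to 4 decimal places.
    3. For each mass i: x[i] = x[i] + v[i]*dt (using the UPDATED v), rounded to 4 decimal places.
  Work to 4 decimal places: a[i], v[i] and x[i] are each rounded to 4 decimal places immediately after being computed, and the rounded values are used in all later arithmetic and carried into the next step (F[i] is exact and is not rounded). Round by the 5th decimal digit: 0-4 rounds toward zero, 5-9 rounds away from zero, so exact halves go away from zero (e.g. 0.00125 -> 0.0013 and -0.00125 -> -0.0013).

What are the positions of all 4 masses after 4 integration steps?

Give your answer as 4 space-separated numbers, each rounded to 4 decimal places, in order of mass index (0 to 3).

Step 0: x=[5.0000 13.0000 16.0000 23.0000] v=[0.0000 0.0000 0.0000 0.0000]
Step 1: x=[5.2400 12.6000 16.3200 22.9200] v=[1.2000 -2.0000 1.6000 -0.4000]
Step 2: x=[5.6496 11.9088 16.8704 22.7920] v=[2.0480 -3.4560 2.7520 -0.6400]
Step 3: x=[6.1080 11.1138 17.4976 22.6703] v=[2.2918 -3.9750 3.1360 -0.6086]
Step 4: x=[6.4782 10.4290 18.0279 22.6148] v=[1.8509 -3.4238 2.6516 -0.2777]

Answer: 6.4782 10.4290 18.0279 22.6148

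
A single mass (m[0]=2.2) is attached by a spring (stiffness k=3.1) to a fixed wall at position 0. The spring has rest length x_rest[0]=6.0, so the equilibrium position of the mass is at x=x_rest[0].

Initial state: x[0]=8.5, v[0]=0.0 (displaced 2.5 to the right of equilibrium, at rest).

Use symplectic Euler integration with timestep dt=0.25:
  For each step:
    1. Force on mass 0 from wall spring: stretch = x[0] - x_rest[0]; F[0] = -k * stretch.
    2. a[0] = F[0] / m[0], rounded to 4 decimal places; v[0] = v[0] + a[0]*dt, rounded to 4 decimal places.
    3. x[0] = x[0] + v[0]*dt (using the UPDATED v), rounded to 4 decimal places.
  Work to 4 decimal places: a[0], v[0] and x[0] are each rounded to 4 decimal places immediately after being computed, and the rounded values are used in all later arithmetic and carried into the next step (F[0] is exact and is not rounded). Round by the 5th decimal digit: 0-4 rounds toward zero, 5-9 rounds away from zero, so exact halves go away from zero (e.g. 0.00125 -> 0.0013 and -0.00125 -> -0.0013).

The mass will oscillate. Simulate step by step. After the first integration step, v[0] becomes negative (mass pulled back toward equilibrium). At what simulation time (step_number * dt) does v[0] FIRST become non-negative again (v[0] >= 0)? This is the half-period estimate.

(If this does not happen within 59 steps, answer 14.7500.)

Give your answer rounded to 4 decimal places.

Step 0: x=[8.5000] v=[0.0000]
Step 1: x=[8.2798] v=[-0.8807]
Step 2: x=[7.8589] v=[-1.6838]
Step 3: x=[7.2742] v=[-2.3387]
Step 4: x=[6.5773] v=[-2.7876]
Step 5: x=[5.8296] v=[-2.9910]
Step 6: x=[5.0969] v=[-2.9310]
Step 7: x=[4.4437] v=[-2.6129]
Step 8: x=[3.9275] v=[-2.0647]
Step 9: x=[3.5939] v=[-1.3346]
Step 10: x=[3.4722] v=[-0.4870]
Step 11: x=[3.5731] v=[0.4035]
First v>=0 after going negative at step 11, time=2.7500

Answer: 2.7500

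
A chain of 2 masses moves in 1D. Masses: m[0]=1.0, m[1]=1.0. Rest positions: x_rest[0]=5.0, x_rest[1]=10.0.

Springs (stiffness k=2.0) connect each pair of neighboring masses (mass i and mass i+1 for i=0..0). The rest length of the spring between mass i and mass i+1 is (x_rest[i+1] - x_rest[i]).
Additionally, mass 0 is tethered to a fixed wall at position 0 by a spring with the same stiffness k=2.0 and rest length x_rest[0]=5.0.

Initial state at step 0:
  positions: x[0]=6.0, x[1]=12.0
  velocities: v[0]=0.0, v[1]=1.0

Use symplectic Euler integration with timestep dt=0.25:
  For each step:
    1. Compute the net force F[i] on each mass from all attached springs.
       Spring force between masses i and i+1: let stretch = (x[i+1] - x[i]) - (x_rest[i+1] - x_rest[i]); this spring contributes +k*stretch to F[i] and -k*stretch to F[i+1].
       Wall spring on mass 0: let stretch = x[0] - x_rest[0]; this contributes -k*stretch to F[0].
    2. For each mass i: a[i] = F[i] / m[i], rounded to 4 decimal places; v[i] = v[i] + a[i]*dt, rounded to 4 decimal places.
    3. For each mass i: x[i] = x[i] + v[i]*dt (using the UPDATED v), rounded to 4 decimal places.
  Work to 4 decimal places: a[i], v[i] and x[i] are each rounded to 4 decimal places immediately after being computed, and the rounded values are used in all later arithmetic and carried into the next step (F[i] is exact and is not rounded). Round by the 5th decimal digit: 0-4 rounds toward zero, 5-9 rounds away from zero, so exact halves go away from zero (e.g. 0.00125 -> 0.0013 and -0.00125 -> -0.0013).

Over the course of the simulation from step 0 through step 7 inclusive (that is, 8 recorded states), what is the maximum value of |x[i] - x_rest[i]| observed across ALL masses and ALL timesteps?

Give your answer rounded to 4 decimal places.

Step 0: x=[6.0000 12.0000] v=[0.0000 1.0000]
Step 1: x=[6.0000 12.1250] v=[0.0000 0.5000]
Step 2: x=[6.0156 12.1094] v=[0.0625 -0.0625]
Step 3: x=[6.0410 11.9571] v=[0.1016 -0.6094]
Step 4: x=[6.0508 11.6902] v=[0.0392 -1.0675]
Step 5: x=[6.0092 11.3434] v=[-0.1665 -1.3872]
Step 6: x=[5.8832 10.9548] v=[-0.5040 -1.5543]
Step 7: x=[5.6558 10.5573] v=[-0.9098 -1.5901]
Max displacement = 2.1250

Answer: 2.1250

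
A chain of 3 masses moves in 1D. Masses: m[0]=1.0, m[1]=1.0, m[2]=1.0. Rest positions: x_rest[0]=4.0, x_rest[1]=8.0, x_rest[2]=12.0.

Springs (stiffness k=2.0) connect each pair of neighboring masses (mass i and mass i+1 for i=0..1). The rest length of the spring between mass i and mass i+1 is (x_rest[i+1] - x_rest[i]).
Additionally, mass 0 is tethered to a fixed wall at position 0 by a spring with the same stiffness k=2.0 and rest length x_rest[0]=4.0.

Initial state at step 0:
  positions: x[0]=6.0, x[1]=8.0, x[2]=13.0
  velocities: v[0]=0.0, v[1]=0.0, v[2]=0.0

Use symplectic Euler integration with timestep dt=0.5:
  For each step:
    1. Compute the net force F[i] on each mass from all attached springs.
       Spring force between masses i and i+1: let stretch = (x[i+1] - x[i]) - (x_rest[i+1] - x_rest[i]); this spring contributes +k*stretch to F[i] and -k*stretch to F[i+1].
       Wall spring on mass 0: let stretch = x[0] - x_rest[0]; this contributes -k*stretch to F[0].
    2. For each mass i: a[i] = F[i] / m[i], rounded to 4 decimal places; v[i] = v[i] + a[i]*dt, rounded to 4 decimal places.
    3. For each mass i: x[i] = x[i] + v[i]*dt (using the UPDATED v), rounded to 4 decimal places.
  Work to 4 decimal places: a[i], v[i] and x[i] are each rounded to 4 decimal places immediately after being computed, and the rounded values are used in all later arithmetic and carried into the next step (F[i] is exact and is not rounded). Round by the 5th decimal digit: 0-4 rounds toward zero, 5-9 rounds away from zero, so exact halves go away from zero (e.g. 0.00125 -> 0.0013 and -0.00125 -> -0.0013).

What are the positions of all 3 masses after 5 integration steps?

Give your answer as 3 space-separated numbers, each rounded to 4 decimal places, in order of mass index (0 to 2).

Step 0: x=[6.0000 8.0000 13.0000] v=[0.0000 0.0000 0.0000]
Step 1: x=[4.0000 9.5000 12.5000] v=[-4.0000 3.0000 -1.0000]
Step 2: x=[2.7500 9.7500 12.5000] v=[-2.5000 0.5000 0.0000]
Step 3: x=[3.6250 7.8750 13.1250] v=[1.7500 -3.7500 1.2500]
Step 4: x=[4.8125 6.5000 13.1250] v=[2.3750 -2.7500 0.0000]
Step 5: x=[4.4375 7.5938 11.8125] v=[-0.7500 2.1875 -2.6250]

Answer: 4.4375 7.5938 11.8125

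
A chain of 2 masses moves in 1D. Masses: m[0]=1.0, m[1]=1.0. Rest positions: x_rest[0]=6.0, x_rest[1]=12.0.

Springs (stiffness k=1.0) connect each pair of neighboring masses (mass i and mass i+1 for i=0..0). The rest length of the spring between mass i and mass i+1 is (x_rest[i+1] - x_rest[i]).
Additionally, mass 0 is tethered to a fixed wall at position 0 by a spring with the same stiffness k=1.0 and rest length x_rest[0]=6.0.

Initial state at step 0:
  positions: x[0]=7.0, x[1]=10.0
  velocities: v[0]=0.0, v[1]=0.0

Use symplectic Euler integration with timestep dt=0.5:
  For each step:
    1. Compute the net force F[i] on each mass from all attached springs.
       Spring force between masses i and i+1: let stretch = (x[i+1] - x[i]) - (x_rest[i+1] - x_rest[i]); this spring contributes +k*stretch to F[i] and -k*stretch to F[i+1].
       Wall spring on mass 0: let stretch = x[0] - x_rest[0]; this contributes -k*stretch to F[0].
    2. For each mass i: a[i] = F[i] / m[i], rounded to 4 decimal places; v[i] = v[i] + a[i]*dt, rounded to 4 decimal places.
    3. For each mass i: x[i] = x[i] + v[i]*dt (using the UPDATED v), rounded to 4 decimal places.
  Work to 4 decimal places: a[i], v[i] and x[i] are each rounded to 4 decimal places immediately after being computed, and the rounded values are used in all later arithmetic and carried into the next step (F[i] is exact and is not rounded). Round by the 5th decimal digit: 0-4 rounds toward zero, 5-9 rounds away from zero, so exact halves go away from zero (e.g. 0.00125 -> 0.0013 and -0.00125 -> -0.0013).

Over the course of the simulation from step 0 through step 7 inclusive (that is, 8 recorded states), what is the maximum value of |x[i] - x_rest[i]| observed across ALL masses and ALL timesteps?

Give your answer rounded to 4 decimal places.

Step 0: x=[7.0000 10.0000] v=[0.0000 0.0000]
Step 1: x=[6.0000 10.7500] v=[-2.0000 1.5000]
Step 2: x=[4.6875 11.8125] v=[-2.6250 2.1250]
Step 3: x=[3.9844 12.5938] v=[-1.4063 1.5625]
Step 4: x=[4.4375 12.7227] v=[0.9062 0.2578]
Step 5: x=[5.8526 12.2803] v=[2.8301 -0.8848]
Step 6: x=[7.4115 11.7310] v=[3.1177 -1.0987]
Step 7: x=[8.1974 11.6018] v=[1.5717 -0.2585]
Max displacement = 2.1974

Answer: 2.1974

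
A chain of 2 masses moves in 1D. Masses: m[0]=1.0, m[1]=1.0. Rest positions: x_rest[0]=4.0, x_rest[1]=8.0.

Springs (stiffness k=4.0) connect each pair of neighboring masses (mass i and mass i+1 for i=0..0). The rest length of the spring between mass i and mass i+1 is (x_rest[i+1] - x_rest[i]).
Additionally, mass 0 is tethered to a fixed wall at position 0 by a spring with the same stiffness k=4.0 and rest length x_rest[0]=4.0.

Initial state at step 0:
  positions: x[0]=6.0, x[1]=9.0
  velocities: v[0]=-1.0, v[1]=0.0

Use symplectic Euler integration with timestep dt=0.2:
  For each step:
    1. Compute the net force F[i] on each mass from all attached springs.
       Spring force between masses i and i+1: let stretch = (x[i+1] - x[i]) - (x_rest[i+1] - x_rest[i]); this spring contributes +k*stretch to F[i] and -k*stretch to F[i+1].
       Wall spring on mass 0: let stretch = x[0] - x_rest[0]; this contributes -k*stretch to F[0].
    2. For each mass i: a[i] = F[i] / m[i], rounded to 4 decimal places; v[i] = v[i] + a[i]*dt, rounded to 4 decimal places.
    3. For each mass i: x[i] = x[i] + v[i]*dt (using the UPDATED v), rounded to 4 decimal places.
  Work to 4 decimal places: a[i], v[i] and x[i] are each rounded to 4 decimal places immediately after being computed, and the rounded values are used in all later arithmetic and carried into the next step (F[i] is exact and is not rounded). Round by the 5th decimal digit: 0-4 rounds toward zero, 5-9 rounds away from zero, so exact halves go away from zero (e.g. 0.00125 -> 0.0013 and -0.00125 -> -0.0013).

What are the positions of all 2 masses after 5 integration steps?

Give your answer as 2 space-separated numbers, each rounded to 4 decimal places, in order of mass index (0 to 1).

Step 0: x=[6.0000 9.0000] v=[-1.0000 0.0000]
Step 1: x=[5.3200 9.1600] v=[-3.4000 0.8000]
Step 2: x=[4.4032 9.3456] v=[-4.5840 0.9280]
Step 3: x=[3.5727 9.3804] v=[-4.1526 0.1741]
Step 4: x=[3.0998 9.1260] v=[-2.3646 -1.2721]
Step 5: x=[3.0951 8.5474] v=[-0.0235 -2.8931]

Answer: 3.0951 8.5474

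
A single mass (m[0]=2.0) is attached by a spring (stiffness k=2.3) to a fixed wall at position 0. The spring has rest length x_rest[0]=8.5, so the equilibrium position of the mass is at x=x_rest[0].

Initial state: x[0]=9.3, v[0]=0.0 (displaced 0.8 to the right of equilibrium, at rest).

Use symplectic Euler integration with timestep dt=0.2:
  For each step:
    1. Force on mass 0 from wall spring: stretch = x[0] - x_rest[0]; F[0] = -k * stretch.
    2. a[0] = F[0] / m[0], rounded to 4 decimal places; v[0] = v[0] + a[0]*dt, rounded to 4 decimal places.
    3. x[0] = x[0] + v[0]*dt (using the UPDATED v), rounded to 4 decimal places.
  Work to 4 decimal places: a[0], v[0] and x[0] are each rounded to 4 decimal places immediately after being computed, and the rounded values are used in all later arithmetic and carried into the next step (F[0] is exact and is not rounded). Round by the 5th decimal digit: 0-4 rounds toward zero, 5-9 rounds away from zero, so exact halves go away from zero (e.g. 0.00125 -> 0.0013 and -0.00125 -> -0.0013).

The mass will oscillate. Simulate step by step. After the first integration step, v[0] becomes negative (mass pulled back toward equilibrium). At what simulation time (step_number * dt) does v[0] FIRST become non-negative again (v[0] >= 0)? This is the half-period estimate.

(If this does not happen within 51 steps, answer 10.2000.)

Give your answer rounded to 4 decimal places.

Answer: 3.0000

Derivation:
Step 0: x=[9.3000] v=[0.0000]
Step 1: x=[9.2632] v=[-0.1840]
Step 2: x=[9.1913] v=[-0.3595]
Step 3: x=[9.0876] v=[-0.5185]
Step 4: x=[8.9569] v=[-0.6536]
Step 5: x=[8.8052] v=[-0.7587]
Step 6: x=[8.6394] v=[-0.8289]
Step 7: x=[8.4672] v=[-0.8610]
Step 8: x=[8.2965] v=[-0.8535]
Step 9: x=[8.1352] v=[-0.8067]
Step 10: x=[7.9906] v=[-0.7228]
Step 11: x=[7.8695] v=[-0.6056]
Step 12: x=[7.7774] v=[-0.4606]
Step 13: x=[7.7185] v=[-0.2944]
Step 14: x=[7.6956] v=[-0.1147]
Step 15: x=[7.7097] v=[0.0703]
First v>=0 after going negative at step 15, time=3.0000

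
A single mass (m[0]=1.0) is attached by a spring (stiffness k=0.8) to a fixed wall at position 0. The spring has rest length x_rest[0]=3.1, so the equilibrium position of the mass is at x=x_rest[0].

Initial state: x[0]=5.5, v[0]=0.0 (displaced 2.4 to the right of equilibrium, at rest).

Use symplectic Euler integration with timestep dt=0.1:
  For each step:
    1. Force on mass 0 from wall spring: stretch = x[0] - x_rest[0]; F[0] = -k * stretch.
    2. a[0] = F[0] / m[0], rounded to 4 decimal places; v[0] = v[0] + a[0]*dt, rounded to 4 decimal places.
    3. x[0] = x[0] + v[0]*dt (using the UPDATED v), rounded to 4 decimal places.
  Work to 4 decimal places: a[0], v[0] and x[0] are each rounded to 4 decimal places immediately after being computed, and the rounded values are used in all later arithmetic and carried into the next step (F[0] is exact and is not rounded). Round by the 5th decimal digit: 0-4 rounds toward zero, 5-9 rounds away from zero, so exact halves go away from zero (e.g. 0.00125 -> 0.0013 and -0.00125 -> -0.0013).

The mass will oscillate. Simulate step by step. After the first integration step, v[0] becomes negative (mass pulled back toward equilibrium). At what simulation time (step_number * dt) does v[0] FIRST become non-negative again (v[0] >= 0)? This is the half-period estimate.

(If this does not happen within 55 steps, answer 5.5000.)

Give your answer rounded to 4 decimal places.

Answer: 3.6000

Derivation:
Step 0: x=[5.5000] v=[0.0000]
Step 1: x=[5.4808] v=[-0.1920]
Step 2: x=[5.4426] v=[-0.3825]
Step 3: x=[5.3856] v=[-0.5699]
Step 4: x=[5.3103] v=[-0.7528]
Step 5: x=[5.2173] v=[-0.9296]
Step 6: x=[5.1074] v=[-1.0990]
Step 7: x=[4.9814] v=[-1.2596]
Step 8: x=[4.8404] v=[-1.4101]
Step 9: x=[4.6855] v=[-1.5493]
Step 10: x=[4.5179] v=[-1.6761]
Step 11: x=[4.3390] v=[-1.7895]
Step 12: x=[4.1501] v=[-1.8886]
Step 13: x=[3.9528] v=[-1.9726]
Step 14: x=[3.7487] v=[-2.0408]
Step 15: x=[3.5394] v=[-2.0927]
Step 16: x=[3.3266] v=[-2.1279]
Step 17: x=[3.1120] v=[-2.1460]
Step 18: x=[2.8973] v=[-2.1470]
Step 19: x=[2.6842] v=[-2.1308]
Step 20: x=[2.4745] v=[-2.0975]
Step 21: x=[2.2698] v=[-2.0475]
Step 22: x=[2.0717] v=[-1.9811]
Step 23: x=[1.8818] v=[-1.8988]
Step 24: x=[1.7017] v=[-1.8013]
Step 25: x=[1.5328] v=[-1.6894]
Step 26: x=[1.3764] v=[-1.5640]
Step 27: x=[1.2338] v=[-1.4261]
Step 28: x=[1.1061] v=[-1.2768]
Step 29: x=[0.9944] v=[-1.1173]
Step 30: x=[0.8995] v=[-0.9489]
Step 31: x=[0.8222] v=[-0.7729]
Step 32: x=[0.7631] v=[-0.5907]
Step 33: x=[0.7227] v=[-0.4038]
Step 34: x=[0.7013] v=[-0.2136]
Step 35: x=[0.6991] v=[-0.0217]
Step 36: x=[0.7161] v=[0.1704]
First v>=0 after going negative at step 36, time=3.6000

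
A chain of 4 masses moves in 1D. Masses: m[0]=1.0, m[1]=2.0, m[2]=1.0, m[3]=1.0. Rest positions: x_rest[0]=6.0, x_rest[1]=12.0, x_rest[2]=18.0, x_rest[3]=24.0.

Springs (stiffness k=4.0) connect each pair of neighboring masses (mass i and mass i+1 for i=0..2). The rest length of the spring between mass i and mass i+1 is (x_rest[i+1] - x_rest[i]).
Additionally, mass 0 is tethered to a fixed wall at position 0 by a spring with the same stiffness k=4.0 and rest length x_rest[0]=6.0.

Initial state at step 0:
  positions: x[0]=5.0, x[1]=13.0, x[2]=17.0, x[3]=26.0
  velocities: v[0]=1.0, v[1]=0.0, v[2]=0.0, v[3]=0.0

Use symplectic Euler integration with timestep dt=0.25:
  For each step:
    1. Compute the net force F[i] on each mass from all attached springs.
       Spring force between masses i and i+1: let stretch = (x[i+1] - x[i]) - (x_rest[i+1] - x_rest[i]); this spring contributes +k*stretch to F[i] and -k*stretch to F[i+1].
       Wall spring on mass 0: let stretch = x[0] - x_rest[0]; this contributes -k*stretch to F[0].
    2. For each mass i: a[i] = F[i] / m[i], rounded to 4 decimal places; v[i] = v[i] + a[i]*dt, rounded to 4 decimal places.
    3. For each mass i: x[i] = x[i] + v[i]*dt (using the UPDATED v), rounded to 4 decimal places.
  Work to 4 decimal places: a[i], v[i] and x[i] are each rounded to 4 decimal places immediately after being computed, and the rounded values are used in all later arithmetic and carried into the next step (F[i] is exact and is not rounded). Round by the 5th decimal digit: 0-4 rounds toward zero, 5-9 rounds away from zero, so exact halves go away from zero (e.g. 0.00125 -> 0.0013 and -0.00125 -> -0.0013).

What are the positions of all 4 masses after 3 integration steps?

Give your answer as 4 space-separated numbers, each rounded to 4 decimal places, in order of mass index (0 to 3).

Answer: 7.6641 11.7032 20.5078 23.6406

Derivation:
Step 0: x=[5.0000 13.0000 17.0000 26.0000] v=[1.0000 0.0000 0.0000 0.0000]
Step 1: x=[6.0000 12.5000 18.2500 25.2500] v=[4.0000 -2.0000 5.0000 -3.0000]
Step 2: x=[7.1250 11.9063 19.8125 24.2500] v=[4.5000 -2.3750 6.2500 -4.0000]
Step 3: x=[7.6641 11.7032 20.5078 23.6406] v=[2.1563 -0.8126 2.7813 -2.4375]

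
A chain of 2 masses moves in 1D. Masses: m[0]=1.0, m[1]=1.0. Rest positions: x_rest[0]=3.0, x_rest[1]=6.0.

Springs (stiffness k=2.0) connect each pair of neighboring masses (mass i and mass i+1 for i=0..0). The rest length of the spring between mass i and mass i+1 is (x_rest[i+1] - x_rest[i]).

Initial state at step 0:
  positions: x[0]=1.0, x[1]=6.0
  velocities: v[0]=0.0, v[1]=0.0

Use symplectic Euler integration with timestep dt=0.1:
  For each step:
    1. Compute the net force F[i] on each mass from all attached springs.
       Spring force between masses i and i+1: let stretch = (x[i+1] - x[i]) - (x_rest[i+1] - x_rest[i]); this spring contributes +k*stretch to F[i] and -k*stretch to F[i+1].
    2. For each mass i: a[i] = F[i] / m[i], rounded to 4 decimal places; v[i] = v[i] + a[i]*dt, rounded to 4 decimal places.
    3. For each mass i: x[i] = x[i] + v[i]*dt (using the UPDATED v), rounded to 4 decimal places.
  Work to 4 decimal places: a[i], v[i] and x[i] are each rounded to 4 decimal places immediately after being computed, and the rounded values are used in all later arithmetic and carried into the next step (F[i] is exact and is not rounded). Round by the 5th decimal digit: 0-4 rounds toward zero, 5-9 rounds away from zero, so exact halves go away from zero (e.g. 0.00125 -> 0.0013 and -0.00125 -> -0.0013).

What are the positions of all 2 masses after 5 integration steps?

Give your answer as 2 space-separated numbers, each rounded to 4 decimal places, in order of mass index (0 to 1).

Step 0: x=[1.0000 6.0000] v=[0.0000 0.0000]
Step 1: x=[1.0400 5.9600] v=[0.4000 -0.4000]
Step 2: x=[1.1184 5.8816] v=[0.7840 -0.7840]
Step 3: x=[1.2321 5.7679] v=[1.1366 -1.1366]
Step 4: x=[1.3765 5.6235] v=[1.4438 -1.4438]
Step 5: x=[1.5458 5.4542] v=[1.6932 -1.6932]

Answer: 1.5458 5.4542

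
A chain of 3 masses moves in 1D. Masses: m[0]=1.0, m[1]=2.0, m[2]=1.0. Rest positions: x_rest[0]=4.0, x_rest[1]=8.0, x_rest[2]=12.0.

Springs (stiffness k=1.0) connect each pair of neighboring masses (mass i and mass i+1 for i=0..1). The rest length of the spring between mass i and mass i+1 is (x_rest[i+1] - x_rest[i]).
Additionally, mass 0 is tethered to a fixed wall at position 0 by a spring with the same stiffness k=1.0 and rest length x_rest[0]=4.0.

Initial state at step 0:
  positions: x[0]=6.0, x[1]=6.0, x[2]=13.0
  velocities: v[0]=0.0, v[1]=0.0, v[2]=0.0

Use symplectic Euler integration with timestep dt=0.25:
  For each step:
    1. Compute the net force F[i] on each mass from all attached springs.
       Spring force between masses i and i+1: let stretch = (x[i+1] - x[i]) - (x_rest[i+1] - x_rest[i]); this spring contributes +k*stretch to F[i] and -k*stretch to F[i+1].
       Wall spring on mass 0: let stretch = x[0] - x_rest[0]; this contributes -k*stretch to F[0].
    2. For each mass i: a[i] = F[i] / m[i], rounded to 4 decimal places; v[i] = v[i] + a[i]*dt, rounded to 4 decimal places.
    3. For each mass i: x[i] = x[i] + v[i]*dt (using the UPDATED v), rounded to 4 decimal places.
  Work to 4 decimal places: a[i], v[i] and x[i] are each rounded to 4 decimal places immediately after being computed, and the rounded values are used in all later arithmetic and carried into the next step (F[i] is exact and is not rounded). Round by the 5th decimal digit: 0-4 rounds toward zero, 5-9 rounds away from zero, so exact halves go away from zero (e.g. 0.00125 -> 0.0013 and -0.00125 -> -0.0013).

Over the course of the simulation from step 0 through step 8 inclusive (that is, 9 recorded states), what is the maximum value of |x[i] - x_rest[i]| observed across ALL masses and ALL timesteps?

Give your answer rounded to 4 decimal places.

Step 0: x=[6.0000 6.0000 13.0000] v=[0.0000 0.0000 0.0000]
Step 1: x=[5.6250 6.2188 12.8125] v=[-1.5000 0.8750 -0.7500]
Step 2: x=[4.9356 6.6251 12.4629] v=[-2.7578 1.6250 -1.3984]
Step 3: x=[4.0433 7.1610 11.9984] v=[-3.5693 2.1436 -1.8579]
Step 4: x=[3.0931 7.7507 11.4816] v=[-3.8007 2.3586 -2.0673]
Step 5: x=[2.2407 8.3114 10.9816] v=[-3.4096 2.2428 -2.0000]
Step 6: x=[1.6277 8.7658 10.5647] v=[-2.4521 1.8177 -1.6676]
Step 7: x=[1.3591 9.0534 10.2854] v=[-1.0745 1.1503 -1.1173]
Step 8: x=[1.4864 9.1390 10.1791] v=[0.5093 0.3425 -0.4253]
Max displacement = 2.6409

Answer: 2.6409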